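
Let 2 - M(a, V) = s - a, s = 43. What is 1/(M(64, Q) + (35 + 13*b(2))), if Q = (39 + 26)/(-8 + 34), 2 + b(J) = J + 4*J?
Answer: 1/162 ≈ 0.0061728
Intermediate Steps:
b(J) = -2 + 5*J (b(J) = -2 + (J + 4*J) = -2 + 5*J)
Q = 5/2 (Q = 65/26 = 65*(1/26) = 5/2 ≈ 2.5000)
M(a, V) = -41 + a (M(a, V) = 2 - (43 - a) = 2 + (-43 + a) = -41 + a)
1/(M(64, Q) + (35 + 13*b(2))) = 1/((-41 + 64) + (35 + 13*(-2 + 5*2))) = 1/(23 + (35 + 13*(-2 + 10))) = 1/(23 + (35 + 13*8)) = 1/(23 + (35 + 104)) = 1/(23 + 139) = 1/162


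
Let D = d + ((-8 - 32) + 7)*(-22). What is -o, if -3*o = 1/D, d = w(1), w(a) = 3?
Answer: 1/2187 ≈ 0.00045725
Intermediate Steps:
d = 3
D = 729 (D = 3 + ((-8 - 32) + 7)*(-22) = 3 + (-40 + 7)*(-22) = 3 - 33*(-22) = 3 + 726 = 729)
o = -1/2187 (o = -⅓/729 = -⅓*1/729 = -1/2187 ≈ -0.00045725)
-o = -1*(-1/2187) = 1/2187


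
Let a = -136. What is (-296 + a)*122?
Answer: -52704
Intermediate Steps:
(-296 + a)*122 = (-296 - 136)*122 = -432*122 = -52704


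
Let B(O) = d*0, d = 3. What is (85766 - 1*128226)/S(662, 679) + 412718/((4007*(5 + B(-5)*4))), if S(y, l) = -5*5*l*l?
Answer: 190313946882/9236956435 ≈ 20.604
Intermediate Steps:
B(O) = 0 (B(O) = 3*0 = 0)
S(y, l) = -25*l**2
(85766 - 1*128226)/S(662, 679) + 412718/((4007*(5 + B(-5)*4))) = (85766 - 1*128226)/((-25*679**2)) + 412718/((4007*(5 + 0*4))) = (85766 - 128226)/((-25*461041)) + 412718/((4007*(5 + 0))) = -42460/(-11526025) + 412718/((4007*5)) = -42460*(-1/11526025) + 412718/20035 = 8492/2305205 + 412718*(1/20035) = 8492/2305205 + 412718/20035 = 190313946882/9236956435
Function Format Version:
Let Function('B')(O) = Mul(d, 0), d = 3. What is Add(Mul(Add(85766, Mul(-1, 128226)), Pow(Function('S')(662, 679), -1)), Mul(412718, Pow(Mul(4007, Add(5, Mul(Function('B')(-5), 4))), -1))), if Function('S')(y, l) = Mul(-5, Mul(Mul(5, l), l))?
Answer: Rational(190313946882, 9236956435) ≈ 20.604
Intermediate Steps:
Function('B')(O) = 0 (Function('B')(O) = Mul(3, 0) = 0)
Function('S')(y, l) = Mul(-25, Pow(l, 2)) (Function('S')(y, l) = Mul(-5, Mul(5, Pow(l, 2))) = Mul(-25, Pow(l, 2)))
Add(Mul(Add(85766, Mul(-1, 128226)), Pow(Function('S')(662, 679), -1)), Mul(412718, Pow(Mul(4007, Add(5, Mul(Function('B')(-5), 4))), -1))) = Add(Mul(Add(85766, Mul(-1, 128226)), Pow(Mul(-25, Pow(679, 2)), -1)), Mul(412718, Pow(Mul(4007, Add(5, Mul(0, 4))), -1))) = Add(Mul(Add(85766, -128226), Pow(Mul(-25, 461041), -1)), Mul(412718, Pow(Mul(4007, Add(5, 0)), -1))) = Add(Mul(-42460, Pow(-11526025, -1)), Mul(412718, Pow(Mul(4007, 5), -1))) = Add(Mul(-42460, Rational(-1, 11526025)), Mul(412718, Pow(20035, -1))) = Add(Rational(8492, 2305205), Mul(412718, Rational(1, 20035))) = Add(Rational(8492, 2305205), Rational(412718, 20035)) = Rational(190313946882, 9236956435)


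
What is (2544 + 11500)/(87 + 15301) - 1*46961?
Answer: -180655456/3847 ≈ -46960.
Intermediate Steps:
(2544 + 11500)/(87 + 15301) - 1*46961 = 14044/15388 - 46961 = 14044*(1/15388) - 46961 = 3511/3847 - 46961 = -180655456/3847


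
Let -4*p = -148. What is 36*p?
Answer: 1332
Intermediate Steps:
p = 37 (p = -¼*(-148) = 37)
36*p = 36*37 = 1332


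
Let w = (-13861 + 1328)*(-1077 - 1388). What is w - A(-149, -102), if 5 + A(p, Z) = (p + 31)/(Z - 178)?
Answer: 4325138941/140 ≈ 3.0894e+7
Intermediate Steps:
w = 30893845 (w = -12533*(-2465) = 30893845)
A(p, Z) = -5 + (31 + p)/(-178 + Z) (A(p, Z) = -5 + (p + 31)/(Z - 178) = -5 + (31 + p)/(-178 + Z))
w - A(-149, -102) = 30893845 - (921 - 149 - 5*(-102))/(-178 - 102) = 30893845 - (921 - 149 + 510)/(-280) = 30893845 - (-1)*1282/280 = 30893845 - 1*(-641/140) = 30893845 + 641/140 = 4325138941/140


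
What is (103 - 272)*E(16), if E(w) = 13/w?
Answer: -2197/16 ≈ -137.31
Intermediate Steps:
(103 - 272)*E(16) = (103 - 272)*(13/16) = -2197/16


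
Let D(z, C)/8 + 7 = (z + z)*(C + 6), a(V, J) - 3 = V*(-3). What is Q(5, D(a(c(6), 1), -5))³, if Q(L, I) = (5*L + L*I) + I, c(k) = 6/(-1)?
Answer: 4956477625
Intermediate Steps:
c(k) = -6 (c(k) = 6*(-1) = -6)
a(V, J) = 3 - 3*V (a(V, J) = 3 + V*(-3) = 3 - 3*V)
D(z, C) = -56 + 16*z*(6 + C) (D(z, C) = -56 + 8*((z + z)*(C + 6)) = -56 + 8*((2*z)*(6 + C)) = -56 + 8*(2*z*(6 + C)) = -56 + 16*z*(6 + C))
Q(L, I) = I + 5*L + I*L (Q(L, I) = (5*L + I*L) + I = I + 5*L + I*L)
Q(5, D(a(c(6), 1), -5))³ = ((-56 + 96*(3 - 3*(-6)) + 16*(-5)*(3 - 3*(-6))) + 5*5 + (-56 + 96*(3 - 3*(-6)) + 16*(-5)*(3 - 3*(-6)))*5)³ = ((-56 + 96*(3 + 18) + 16*(-5)*(3 + 18)) + 25 + (-56 + 96*(3 + 18) + 16*(-5)*(3 + 18))*5)³ = ((-56 + 96*21 + 16*(-5)*21) + 25 + (-56 + 96*21 + 16*(-5)*21)*5)³ = ((-56 + 2016 - 1680) + 25 + (-56 + 2016 - 1680)*5)³ = (280 + 25 + 280*5)³ = (280 + 25 + 1400)³ = 1705³ = 4956477625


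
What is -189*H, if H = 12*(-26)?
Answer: 58968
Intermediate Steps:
H = -312
-189*H = -189*(-312) = 58968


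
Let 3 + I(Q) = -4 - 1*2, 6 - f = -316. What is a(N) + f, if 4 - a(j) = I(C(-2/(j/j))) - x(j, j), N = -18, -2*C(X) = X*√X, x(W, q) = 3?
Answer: 338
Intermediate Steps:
f = 322 (f = 6 - 1*(-316) = 6 + 316 = 322)
C(X) = -X^(3/2)/2 (C(X) = -X*√X/2 = -X^(3/2)/2)
I(Q) = -9 (I(Q) = -3 + (-4 - 1*2) = -3 + (-4 - 2) = -3 - 6 = -9)
a(j) = 16 (a(j) = 4 - (-9 - 1*3) = 4 - (-9 - 3) = 4 - 1*(-12) = 4 + 12 = 16)
a(N) + f = 16 + 322 = 338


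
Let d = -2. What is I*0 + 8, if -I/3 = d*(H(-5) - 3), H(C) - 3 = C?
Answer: 8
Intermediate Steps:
H(C) = 3 + C
I = -30 (I = -(-6)*((3 - 5) - 3) = -(-6)*(-2 - 3) = -(-6)*(-5) = -3*10 = -30)
I*0 + 8 = -30*0 + 8 = 0 + 8 = 8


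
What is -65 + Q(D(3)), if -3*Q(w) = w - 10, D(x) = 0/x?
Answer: -185/3 ≈ -61.667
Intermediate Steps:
D(x) = 0
Q(w) = 10/3 - w/3 (Q(w) = -(w - 10)/3 = -(-10 + w)/3 = 10/3 - w/3)
-65 + Q(D(3)) = -65 + (10/3 - 1/3*0) = -65 + (10/3 + 0) = -65 + 10/3 = -185/3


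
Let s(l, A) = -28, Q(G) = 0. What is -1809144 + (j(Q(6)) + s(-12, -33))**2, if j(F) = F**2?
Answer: -1808360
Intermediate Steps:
-1809144 + (j(Q(6)) + s(-12, -33))**2 = -1809144 + (0**2 - 28)**2 = -1809144 + (0 - 28)**2 = -1809144 + (-28)**2 = -1809144 + 784 = -1808360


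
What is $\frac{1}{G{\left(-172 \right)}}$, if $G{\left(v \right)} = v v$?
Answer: $\frac{1}{29584} \approx 3.3802 \cdot 10^{-5}$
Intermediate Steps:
$G{\left(v \right)} = v^{2}$
$\frac{1}{G{\left(-172 \right)}} = \frac{1}{\left(-172\right)^{2}} = \frac{1}{29584}$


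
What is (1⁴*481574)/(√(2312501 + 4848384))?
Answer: 481574*√7160885/7160885 ≈ 179.96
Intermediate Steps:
(1⁴*481574)/(√(2312501 + 4848384)) = (1*481574)/(√7160885) = 481574*(√7160885/7160885) = 481574*√7160885/7160885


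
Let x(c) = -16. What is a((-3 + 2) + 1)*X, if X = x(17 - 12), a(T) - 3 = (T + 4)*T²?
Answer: -48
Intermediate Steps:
a(T) = 3 + T²*(4 + T) (a(T) = 3 + (T + 4)*T² = 3 + (4 + T)*T² = 3 + T²*(4 + T))
X = -16
a((-3 + 2) + 1)*X = (3 + ((-3 + 2) + 1)³ + 4*((-3 + 2) + 1)²)*(-16) = (3 + (-1 + 1)³ + 4*(-1 + 1)²)*(-16) = (3 + 0³ + 4*0²)*(-16) = (3 + 0 + 4*0)*(-16) = (3 + 0 + 0)*(-16) = 3*(-16) = -48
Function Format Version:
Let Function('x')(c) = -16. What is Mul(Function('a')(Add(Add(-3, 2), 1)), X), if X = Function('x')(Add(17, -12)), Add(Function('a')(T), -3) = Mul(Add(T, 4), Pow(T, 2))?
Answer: -48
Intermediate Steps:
Function('a')(T) = Add(3, Mul(Pow(T, 2), Add(4, T))) (Function('a')(T) = Add(3, Mul(Add(T, 4), Pow(T, 2))) = Add(3, Mul(Add(4, T), Pow(T, 2))) = Add(3, Mul(Pow(T, 2), Add(4, T))))
X = -16
Mul(Function('a')(Add(Add(-3, 2), 1)), X) = Mul(Add(3, Pow(Add(Add(-3, 2), 1), 3), Mul(4, Pow(Add(Add(-3, 2), 1), 2))), -16) = Mul(Add(3, Pow(Add(-1, 1), 3), Mul(4, Pow(Add(-1, 1), 2))), -16) = Mul(Add(3, Pow(0, 3), Mul(4, Pow(0, 2))), -16) = Mul(Add(3, 0, Mul(4, 0)), -16) = Mul(Add(3, 0, 0), -16) = Mul(3, -16) = -48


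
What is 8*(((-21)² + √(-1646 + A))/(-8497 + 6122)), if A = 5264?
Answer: -3528/2375 - 24*√402/2375 ≈ -1.6881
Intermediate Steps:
8*(((-21)² + √(-1646 + A))/(-8497 + 6122)) = 8*(((-21)² + √(-1646 + 5264))/(-8497 + 6122)) = 8*((441 + √3618)/(-2375)) = 8*((441 + 3*√402)*(-1/2375)) = 8*(-441/2375 - 3*√402/2375) = -3528/2375 - 24*√402/2375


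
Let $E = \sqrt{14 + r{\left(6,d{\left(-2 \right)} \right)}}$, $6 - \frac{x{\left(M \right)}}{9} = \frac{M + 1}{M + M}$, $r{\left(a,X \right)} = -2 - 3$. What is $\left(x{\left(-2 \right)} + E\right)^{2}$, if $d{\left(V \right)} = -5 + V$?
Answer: $\frac{47961}{16} \approx 2997.6$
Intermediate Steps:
$r{\left(a,X \right)} = -5$ ($r{\left(a,X \right)} = -2 - 3 = -5$)
$x{\left(M \right)} = 54 - \frac{9 \left(1 + M\right)}{2 M}$ ($x{\left(M \right)} = 54 - 9 \frac{M + 1}{M + M} = 54 - 9 \frac{1 + M}{2 M} = 54 - \frac{9 \left(1 + M\right)}{2 M}$)
$E = 3$ ($E = \sqrt{14 - 5} = \sqrt{9} = 3$)
$\left(x{\left(-2 \right)} + E\right)^{2} = \left(\frac{9 \left(-1 + 11 \left(-2\right)\right)}{2 \left(-2\right)} + 3\right)^{2} = \left(\frac{9}{2} \left(- \frac{1}{2}\right) \left(-1 - 22\right) + 3\right)^{2} = \left(\frac{9}{2} \left(- \frac{1}{2}\right) \left(-23\right) + 3\right)^{2} = \left(\frac{207}{4} + 3\right)^{2} = \left(\frac{219}{4}\right)^{2} = \frac{47961}{16}$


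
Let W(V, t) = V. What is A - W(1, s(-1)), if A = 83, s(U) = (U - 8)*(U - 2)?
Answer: 82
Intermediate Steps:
s(U) = (-8 + U)*(-2 + U)
A - W(1, s(-1)) = 83 - 1*1 = 83 - 1 = 82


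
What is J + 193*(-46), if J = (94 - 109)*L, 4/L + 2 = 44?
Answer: -62156/7 ≈ -8879.4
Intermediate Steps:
L = 2/21 (L = 4/(-2 + 44) = 4/42 = 4*(1/42) = 2/21 ≈ 0.095238)
J = -10/7 (J = (94 - 109)*(2/21) = -15*2/21 = -10/7 ≈ -1.4286)
J + 193*(-46) = -10/7 + 193*(-46) = -10/7 - 8878 = -62156/7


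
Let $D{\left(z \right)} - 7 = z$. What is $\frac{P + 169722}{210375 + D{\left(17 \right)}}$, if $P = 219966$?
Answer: $\frac{129896}{70133} \approx 1.8521$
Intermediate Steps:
$D{\left(z \right)} = 7 + z$
$\frac{P + 169722}{210375 + D{\left(17 \right)}} = \frac{219966 + 169722}{210375 + \left(7 + 17\right)} = \frac{389688}{210375 + 24} = \frac{389688}{210399} = 389688 \cdot \frac{1}{210399} = \frac{129896}{70133}$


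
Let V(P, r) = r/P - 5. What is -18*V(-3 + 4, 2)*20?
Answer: 1080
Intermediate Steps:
V(P, r) = -5 + r/P (V(P, r) = r/P - 5 = -5 + r/P)
-18*V(-3 + 4, 2)*20 = -18*(-5 + 2/(-3 + 4))*20 = -18*(-5 + 2/1)*20 = -18*(-5 + 2*1)*20 = -18*(-5 + 2)*20 = -18*(-3)*20 = 54*20 = 1080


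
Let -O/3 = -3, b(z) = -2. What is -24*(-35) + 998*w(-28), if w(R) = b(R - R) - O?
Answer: -10138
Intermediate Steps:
O = 9 (O = -3*(-3) = 9)
w(R) = -11 (w(R) = -2 - 1*9 = -2 - 9 = -11)
-24*(-35) + 998*w(-28) = -24*(-35) + 998*(-11) = 840 - 10978 = -10138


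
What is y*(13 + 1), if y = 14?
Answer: 196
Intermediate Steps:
y*(13 + 1) = 14*(13 + 1) = 14*14 = 196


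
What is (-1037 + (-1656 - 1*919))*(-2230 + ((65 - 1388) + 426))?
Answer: 11294724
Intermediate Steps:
(-1037 + (-1656 - 1*919))*(-2230 + ((65 - 1388) + 426)) = (-1037 + (-1656 - 919))*(-2230 + (-1323 + 426)) = (-1037 - 2575)*(-2230 - 897) = -3612*(-3127) = 11294724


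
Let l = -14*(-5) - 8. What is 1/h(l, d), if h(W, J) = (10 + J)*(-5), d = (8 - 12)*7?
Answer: 1/90 ≈ 0.011111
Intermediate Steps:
l = 62 (l = 70 - 8 = 62)
d = -28 (d = -4*7 = -28)
h(W, J) = -50 - 5*J
1/h(l, d) = 1/(-50 - 5*(-28)) = 1/(-50 + 140) = 1/90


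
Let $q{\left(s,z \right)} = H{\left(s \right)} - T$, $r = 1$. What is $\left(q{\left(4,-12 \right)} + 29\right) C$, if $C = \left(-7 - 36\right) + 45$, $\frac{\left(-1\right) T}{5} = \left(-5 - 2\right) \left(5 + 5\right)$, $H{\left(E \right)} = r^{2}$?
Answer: $-640$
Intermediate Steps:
$H{\left(E \right)} = 1$ ($H{\left(E \right)} = 1^{2} = 1$)
$T = 350$ ($T = - 5 \left(-5 - 2\right) \left(5 + 5\right) = - 5 \left(\left(-7\right) 10\right) = \left(-5\right) \left(-70\right) = 350$)
$C = 2$ ($C = -43 + 45 = 2$)
$q{\left(s,z \right)} = -349$ ($q{\left(s,z \right)} = 1 - 350 = -349$)
$\left(q{\left(4,-12 \right)} + 29\right) C = \left(-349 + 29\right) 2 = \left(-320\right) 2 = -640$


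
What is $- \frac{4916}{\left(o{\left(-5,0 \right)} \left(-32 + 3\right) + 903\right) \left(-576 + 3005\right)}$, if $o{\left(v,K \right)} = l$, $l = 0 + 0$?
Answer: $- \frac{4916}{2193387} \approx -0.0022413$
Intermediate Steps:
$l = 0$
$o{\left(v,K \right)} = 0$
$- \frac{4916}{\left(o{\left(-5,0 \right)} \left(-32 + 3\right) + 903\right) \left(-576 + 3005\right)} = - \frac{4916}{\left(0 \left(-32 + 3\right) + 903\right) \left(-576 + 3005\right)} = - \frac{4916}{\left(0 \left(-29\right) + 903\right) 2429} = - \frac{4916}{\left(0 + 903\right) 2429} = - \frac{4916}{903 \cdot 2429} = - \frac{4916}{2193387}$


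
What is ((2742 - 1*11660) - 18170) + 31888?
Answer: 4800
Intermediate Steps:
((2742 - 1*11660) - 18170) + 31888 = ((2742 - 11660) - 18170) + 31888 = (-8918 - 18170) + 31888 = -27088 + 31888 = 4800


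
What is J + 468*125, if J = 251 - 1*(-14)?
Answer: 58765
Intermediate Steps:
J = 265 (J = 251 + 14 = 265)
J + 468*125 = 265 + 468*125 = 265 + 58500 = 58765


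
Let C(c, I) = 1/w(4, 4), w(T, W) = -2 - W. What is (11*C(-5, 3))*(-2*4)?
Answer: 44/3 ≈ 14.667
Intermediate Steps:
C(c, I) = -1/6 (C(c, I) = 1/(-2 - 1*4) = 1/(-2 - 4) = 1/(-6) = -1/6)
(11*C(-5, 3))*(-2*4) = (11*(-1/6))*(-2*4) = -11/6*(-8) = 44/3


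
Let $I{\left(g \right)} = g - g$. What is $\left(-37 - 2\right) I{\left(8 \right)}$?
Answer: $0$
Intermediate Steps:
$I{\left(g \right)} = 0$
$\left(-37 - 2\right) I{\left(8 \right)} = \left(-37 - 2\right) 0 = \left(-39\right) 0 = 0$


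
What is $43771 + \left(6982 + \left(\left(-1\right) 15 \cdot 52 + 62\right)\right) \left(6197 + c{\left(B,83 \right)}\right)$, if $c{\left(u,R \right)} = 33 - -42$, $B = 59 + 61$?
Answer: $39331579$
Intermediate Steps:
$B = 120$
$c{\left(u,R \right)} = 75$ ($c{\left(u,R \right)} = 33 + 42 = 75$)
$43771 + \left(6982 + \left(\left(-1\right) 15 \cdot 52 + 62\right)\right) \left(6197 + c{\left(B,83 \right)}\right) = 43771 + \left(6982 + \left(\left(-1\right) 15 \cdot 52 + 62\right)\right) \left(6197 + 75\right) = 43771 + \left(6982 + \left(\left(-15\right) 52 + 62\right)\right) 6272 = 43771 + \left(6982 + \left(-780 + 62\right)\right) 6272 = 43771 + \left(6982 - 718\right) 6272 = 43771 + 6264 \cdot 6272 = 43771 + 39287808 = 39331579$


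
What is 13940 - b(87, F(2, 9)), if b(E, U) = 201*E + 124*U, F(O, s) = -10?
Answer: -2307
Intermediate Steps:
b(E, U) = 124*U + 201*E
13940 - b(87, F(2, 9)) = 13940 - (124*(-10) + 201*87) = 13940 - (-1240 + 17487) = 13940 - 1*16247 = 13940 - 16247 = -2307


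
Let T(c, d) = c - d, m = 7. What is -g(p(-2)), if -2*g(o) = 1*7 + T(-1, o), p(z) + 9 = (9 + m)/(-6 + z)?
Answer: 17/2 ≈ 8.5000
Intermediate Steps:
p(z) = -9 + 16/(-6 + z) (p(z) = -9 + (9 + 7)/(-6 + z) = -9 + 16/(-6 + z))
g(o) = -3 + o/2 (g(o) = -(1*7 + (-1 - o))/2 = -(7 + (-1 - o))/2 = -(6 - o)/2 = -3 + o/2)
-g(p(-2)) = -(-3 + ((70 - 9*(-2))/(-6 - 2))/2) = -(-3 + ((70 + 18)/(-8))/2) = -(-3 + (-1/8*88)/2) = -(-3 + (1/2)*(-11)) = -(-3 - 11/2) = -1*(-17/2) = 17/2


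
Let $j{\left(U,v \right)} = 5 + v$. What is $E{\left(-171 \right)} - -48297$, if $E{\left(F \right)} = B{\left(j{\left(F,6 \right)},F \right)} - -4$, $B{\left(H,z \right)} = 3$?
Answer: $48304$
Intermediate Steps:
$E{\left(F \right)} = 7$ ($E{\left(F \right)} = 3 - -4 = 3 + 4 = 7$)
$E{\left(-171 \right)} - -48297 = 7 - -48297 = 7 + 48297 = 48304$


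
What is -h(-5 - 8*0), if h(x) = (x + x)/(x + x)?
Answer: -1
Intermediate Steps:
h(x) = 1 (h(x) = (2*x)/((2*x)) = (2*x)*(1/(2*x)) = 1)
-h(-5 - 8*0) = -1*1 = -1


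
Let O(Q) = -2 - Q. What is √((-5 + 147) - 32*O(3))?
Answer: √302 ≈ 17.378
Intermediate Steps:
√((-5 + 147) - 32*O(3)) = √((-5 + 147) - 32*(-2 - 1*3)) = √(142 - 32*(-2 - 3)) = √(142 - 32*(-5)) = √(142 + 160) = √302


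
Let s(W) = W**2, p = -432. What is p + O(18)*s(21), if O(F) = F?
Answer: 7506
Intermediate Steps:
p + O(18)*s(21) = -432 + 18*21**2 = -432 + 18*441 = -432 + 7938 = 7506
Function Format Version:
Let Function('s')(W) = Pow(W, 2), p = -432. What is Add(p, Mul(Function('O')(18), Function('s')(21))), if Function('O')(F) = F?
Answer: 7506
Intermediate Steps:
Add(p, Mul(Function('O')(18), Function('s')(21))) = Add(-432, Mul(18, Pow(21, 2))) = Add(-432, Mul(18, 441)) = Add(-432, 7938) = 7506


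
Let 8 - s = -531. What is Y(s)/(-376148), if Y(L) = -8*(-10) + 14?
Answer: -47/188074 ≈ -0.00024990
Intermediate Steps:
s = 539 (s = 8 - 1*(-531) = 8 + 531 = 539)
Y(L) = 94 (Y(L) = 80 + 14 = 94)
Y(s)/(-376148) = 94/(-376148) = 94*(-1/376148) = -47/188074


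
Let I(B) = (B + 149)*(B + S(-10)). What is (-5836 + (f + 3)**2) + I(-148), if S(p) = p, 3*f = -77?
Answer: -49322/9 ≈ -5480.2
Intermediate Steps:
f = -77/3 (f = (1/3)*(-77) = -77/3 ≈ -25.667)
I(B) = (-10 + B)*(149 + B) (I(B) = (B + 149)*(B - 10) = (149 + B)*(-10 + B) = (-10 + B)*(149 + B))
(-5836 + (f + 3)**2) + I(-148) = (-5836 + (-77/3 + 3)**2) + (-1490 + (-148)**2 + 139*(-148)) = (-5836 + (-68/3)**2) + (-1490 + 21904 - 20572) = (-5836 + 4624/9) - 158 = -47900/9 - 158 = -49322/9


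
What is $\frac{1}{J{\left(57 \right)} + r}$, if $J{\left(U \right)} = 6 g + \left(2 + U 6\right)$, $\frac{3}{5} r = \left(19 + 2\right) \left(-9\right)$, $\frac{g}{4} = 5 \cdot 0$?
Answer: $\frac{1}{29} \approx 0.034483$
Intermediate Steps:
$g = 0$ ($g = 4 \cdot 5 \cdot 0 = 4 \cdot 0 = 0$)
$r = -315$ ($r = \frac{5 \left(19 + 2\right) \left(-9\right)}{3} = \frac{5 \cdot 21 \left(-9\right)}{3} = \frac{5}{3} \left(-189\right) = -315$)
$J{\left(U \right)} = 2 + 6 U$ ($J{\left(U \right)} = 6 \cdot 0 + \left(2 + U 6\right) = 0 + \left(2 + 6 U\right) = 2 + 6 U$)
$\frac{1}{J{\left(57 \right)} + r} = \frac{1}{\left(2 + 6 \cdot 57\right) - 315} = \frac{1}{\left(2 + 342\right) - 315} = \frac{1}{344 - 315} = \frac{1}{29}$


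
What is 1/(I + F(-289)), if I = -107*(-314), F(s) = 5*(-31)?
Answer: 1/33443 ≈ 2.9902e-5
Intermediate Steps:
F(s) = -155
I = 33598
1/(I + F(-289)) = 1/(33598 - 155) = 1/33443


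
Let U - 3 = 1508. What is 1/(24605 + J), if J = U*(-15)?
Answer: 1/1940 ≈ 0.00051546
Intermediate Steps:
U = 1511 (U = 3 + 1508 = 1511)
J = -22665 (J = 1511*(-15) = -22665)
1/(24605 + J) = 1/(24605 - 22665) = 1/1940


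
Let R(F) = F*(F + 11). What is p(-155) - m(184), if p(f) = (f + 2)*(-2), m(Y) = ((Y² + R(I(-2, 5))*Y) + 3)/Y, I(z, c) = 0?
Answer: 22445/184 ≈ 121.98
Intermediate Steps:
R(F) = F*(11 + F)
m(Y) = (3 + Y²)/Y (m(Y) = ((Y² + (0*(11 + 0))*Y) + 3)/Y = ((Y² + (0*11)*Y) + 3)/Y = ((Y² + 0*Y) + 3)/Y = ((Y² + 0) + 3)/Y = (Y² + 3)/Y = (3 + Y²)/Y)
p(f) = -4 - 2*f (p(f) = (2 + f)*(-2) = -4 - 2*f)
p(-155) - m(184) = (-4 - 2*(-155)) - (184 + 3/184) = (-4 + 310) - (184 + 3*(1/184)) = 306 - (184 + 3/184) = 306 - 1*33859/184 = 306 - 33859/184 = 22445/184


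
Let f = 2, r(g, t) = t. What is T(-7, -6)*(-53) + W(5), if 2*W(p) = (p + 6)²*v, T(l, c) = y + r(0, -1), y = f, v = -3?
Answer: -469/2 ≈ -234.50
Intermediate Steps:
y = 2
T(l, c) = 1 (T(l, c) = 2 - 1 = 1)
W(p) = -3*(6 + p)²/2 (W(p) = ((p + 6)²*(-3))/2 = ((6 + p)²*(-3))/2 = (-3*(6 + p)²)/2 = -3*(6 + p)²/2)
T(-7, -6)*(-53) + W(5) = 1*(-53) - 3*(6 + 5)²/2 = -53 - 3/2*11² = -53 - 3/2*121 = -53 - 363/2 = -469/2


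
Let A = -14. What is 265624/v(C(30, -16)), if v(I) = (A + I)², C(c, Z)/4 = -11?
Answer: 66406/841 ≈ 78.961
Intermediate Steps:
C(c, Z) = -44 (C(c, Z) = 4*(-11) = -44)
v(I) = (-14 + I)²
265624/v(C(30, -16)) = 265624/((-14 - 44)²) = 265624/((-58)²) = 265624/3364 = 265624*(1/3364) = 66406/841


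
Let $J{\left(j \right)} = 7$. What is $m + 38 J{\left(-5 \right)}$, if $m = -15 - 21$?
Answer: $230$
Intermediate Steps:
$m = -36$
$m + 38 J{\left(-5 \right)} = -36 + 38 \cdot 7 = -36 + 266 = 230$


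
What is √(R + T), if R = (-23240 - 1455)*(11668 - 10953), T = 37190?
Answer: I*√17619735 ≈ 4197.6*I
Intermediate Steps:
R = -17656925 (R = -24695*715 = -17656925)
√(R + T) = √(-17656925 + 37190) = √(-17619735) = I*√17619735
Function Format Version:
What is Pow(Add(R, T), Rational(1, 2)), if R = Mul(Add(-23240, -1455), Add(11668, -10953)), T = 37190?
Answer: Mul(I, Pow(17619735, Rational(1, 2))) ≈ Mul(4197.6, I)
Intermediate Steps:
R = -17656925 (R = Mul(-24695, 715) = -17656925)
Pow(Add(R, T), Rational(1, 2)) = Pow(Add(-17656925, 37190), Rational(1, 2)) = Pow(-17619735, Rational(1, 2)) = Mul(I, Pow(17619735, Rational(1, 2)))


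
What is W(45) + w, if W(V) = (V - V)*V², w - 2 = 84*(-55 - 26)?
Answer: -6802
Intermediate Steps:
w = -6802 (w = 2 + 84*(-55 - 26) = 2 + 84*(-81) = 2 - 6804 = -6802)
W(V) = 0 (W(V) = 0*V² = 0)
W(45) + w = 0 - 6802 = -6802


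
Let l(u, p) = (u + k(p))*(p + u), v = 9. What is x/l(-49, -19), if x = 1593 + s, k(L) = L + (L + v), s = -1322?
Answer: 271/5304 ≈ 0.051094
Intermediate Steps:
k(L) = 9 + 2*L (k(L) = L + (L + 9) = L + (9 + L) = 9 + 2*L)
l(u, p) = (p + u)*(9 + u + 2*p) (l(u, p) = (u + (9 + 2*p))*(p + u) = (9 + u + 2*p)*(p + u) = (p + u)*(9 + u + 2*p))
x = 271 (x = 1593 - 1322 = 271)
x/l(-49, -19) = 271/((-49)**2 - 19*(-49) - 19*(9 + 2*(-19)) - 49*(9 + 2*(-19))) = 271/(2401 + 931 - 19*(9 - 38) - 49*(9 - 38)) = 271/(2401 + 931 - 19*(-29) - 49*(-29)) = 271/(2401 + 931 + 551 + 1421) = 271/5304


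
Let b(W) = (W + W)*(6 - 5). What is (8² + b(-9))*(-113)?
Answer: -5198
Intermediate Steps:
b(W) = 2*W (b(W) = (2*W)*1 = 2*W)
(8² + b(-9))*(-113) = (8² + 2*(-9))*(-113) = (64 - 18)*(-113) = 46*(-113) = -5198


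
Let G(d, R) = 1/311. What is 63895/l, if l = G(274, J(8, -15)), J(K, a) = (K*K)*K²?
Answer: 19871345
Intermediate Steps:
J(K, a) = K⁴ (J(K, a) = K²*K² = K⁴)
G(d, R) = 1/311
l = 1/311 ≈ 0.0032154
63895/l = 63895/(1/311) = 63895*311 = 19871345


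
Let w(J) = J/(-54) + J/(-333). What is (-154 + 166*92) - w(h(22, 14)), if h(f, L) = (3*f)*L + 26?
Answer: 15123307/999 ≈ 15138.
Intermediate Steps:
h(f, L) = 26 + 3*L*f (h(f, L) = 3*L*f + 26 = 26 + 3*L*f)
w(J) = -43*J/1998 (w(J) = J*(-1/54) + J*(-1/333) = -J/54 - J/333 = -43*J/1998)
(-154 + 166*92) - w(h(22, 14)) = (-154 + 166*92) - (-43)*(26 + 3*14*22)/1998 = (-154 + 15272) - (-43)*(26 + 924)/1998 = 15118 - (-43)*950/1998 = 15118 - 1*(-20425/999) = 15118 + 20425/999 = 15123307/999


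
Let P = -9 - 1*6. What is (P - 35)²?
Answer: 2500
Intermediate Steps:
P = -15 (P = -9 - 6 = -15)
(P - 35)² = (-15 - 35)² = (-50)² = 2500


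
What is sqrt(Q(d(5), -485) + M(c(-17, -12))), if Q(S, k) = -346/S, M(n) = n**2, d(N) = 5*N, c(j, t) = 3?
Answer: 11*I/5 ≈ 2.2*I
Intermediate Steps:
sqrt(Q(d(5), -485) + M(c(-17, -12))) = sqrt(-346/(5*5) + 3**2) = sqrt(-346/25 + 9) = sqrt(-121/25) = 11*I/5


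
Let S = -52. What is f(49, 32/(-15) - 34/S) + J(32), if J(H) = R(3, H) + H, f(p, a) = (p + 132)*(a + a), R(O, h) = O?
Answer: -97612/195 ≈ -500.57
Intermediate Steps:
f(p, a) = 2*a*(132 + p) (f(p, a) = (132 + p)*(2*a) = 2*a*(132 + p))
J(H) = 3 + H
f(49, 32/(-15) - 34/S) + J(32) = 2*(32/(-15) - 34/(-52))*(132 + 49) + (3 + 32) = 2*(32*(-1/15) - 34*(-1/52))*181 + 35 = 2*(-32/15 + 17/26)*181 + 35 = 2*(-577/390)*181 + 35 = -104437/195 + 35 = -97612/195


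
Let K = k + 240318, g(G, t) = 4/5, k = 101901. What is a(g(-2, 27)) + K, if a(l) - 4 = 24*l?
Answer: 1711211/5 ≈ 3.4224e+5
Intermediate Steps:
g(G, t) = 4/5 (g(G, t) = 4*(1/5) = 4/5)
a(l) = 4 + 24*l
K = 342219 (K = 101901 + 240318 = 342219)
a(g(-2, 27)) + K = (4 + 24*(4/5)) + 342219 = (4 + 96/5) + 342219 = 116/5 + 342219 = 1711211/5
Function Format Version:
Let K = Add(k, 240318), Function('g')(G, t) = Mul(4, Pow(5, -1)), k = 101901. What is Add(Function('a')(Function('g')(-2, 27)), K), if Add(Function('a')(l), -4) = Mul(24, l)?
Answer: Rational(1711211, 5) ≈ 3.4224e+5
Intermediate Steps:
Function('g')(G, t) = Rational(4, 5) (Function('g')(G, t) = Mul(4, Rational(1, 5)) = Rational(4, 5))
Function('a')(l) = Add(4, Mul(24, l))
K = 342219 (K = Add(101901, 240318) = 342219)
Add(Function('a')(Function('g')(-2, 27)), K) = Add(Add(4, Mul(24, Rational(4, 5))), 342219) = Add(Add(4, Rational(96, 5)), 342219) = Add(Rational(116, 5), 342219) = Rational(1711211, 5)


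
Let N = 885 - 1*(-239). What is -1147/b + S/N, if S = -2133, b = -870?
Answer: -283241/488940 ≈ -0.57930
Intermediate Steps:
N = 1124 (N = 885 + 239 = 1124)
-1147/b + S/N = -1147/(-870) - 2133/1124 = -1147*(-1/870) - 2133*1/1124 = 1147/870 - 2133/1124 = -283241/488940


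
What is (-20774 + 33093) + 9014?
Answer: 21333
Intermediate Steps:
(-20774 + 33093) + 9014 = 12319 + 9014 = 21333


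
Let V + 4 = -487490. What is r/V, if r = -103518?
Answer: 5751/27083 ≈ 0.21235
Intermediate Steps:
V = -487494 (V = -4 - 487490 = -487494)
r/V = -103518/(-487494) = -103518*(-1/487494) = 5751/27083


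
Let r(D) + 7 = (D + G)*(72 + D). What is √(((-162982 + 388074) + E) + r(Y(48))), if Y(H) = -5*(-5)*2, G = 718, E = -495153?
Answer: 2*I*√44093 ≈ 419.97*I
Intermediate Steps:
Y(H) = 50 (Y(H) = 25*2 = 50)
r(D) = -7 + (72 + D)*(718 + D) (r(D) = -7 + (D + 718)*(72 + D) = -7 + (718 + D)*(72 + D) = -7 + (72 + D)*(718 + D))
√(((-162982 + 388074) + E) + r(Y(48))) = √(((-162982 + 388074) - 495153) + (51689 + 50² + 790*50)) = √((225092 - 495153) + (51689 + 2500 + 39500)) = √(-270061 + 93689) = √(-176372) = 2*I*√44093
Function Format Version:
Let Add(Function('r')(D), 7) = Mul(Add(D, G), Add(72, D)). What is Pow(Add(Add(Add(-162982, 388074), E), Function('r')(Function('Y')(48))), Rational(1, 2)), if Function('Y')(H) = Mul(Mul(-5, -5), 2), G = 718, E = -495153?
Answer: Mul(2, I, Pow(44093, Rational(1, 2))) ≈ Mul(419.97, I)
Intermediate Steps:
Function('Y')(H) = 50 (Function('Y')(H) = Mul(25, 2) = 50)
Function('r')(D) = Add(-7, Mul(Add(72, D), Add(718, D))) (Function('r')(D) = Add(-7, Mul(Add(D, 718), Add(72, D))) = Add(-7, Mul(Add(718, D), Add(72, D))) = Add(-7, Mul(Add(72, D), Add(718, D))))
Pow(Add(Add(Add(-162982, 388074), E), Function('r')(Function('Y')(48))), Rational(1, 2)) = Pow(Add(Add(Add(-162982, 388074), -495153), Add(51689, Pow(50, 2), Mul(790, 50))), Rational(1, 2)) = Pow(Add(Add(225092, -495153), Add(51689, 2500, 39500)), Rational(1, 2)) = Pow(Add(-270061, 93689), Rational(1, 2)) = Pow(-176372, Rational(1, 2)) = Mul(2, I, Pow(44093, Rational(1, 2)))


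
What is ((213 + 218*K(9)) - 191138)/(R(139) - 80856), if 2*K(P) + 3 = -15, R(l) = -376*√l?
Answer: 1949508909/814755184 - 9065689*√139/814755184 ≈ 2.2616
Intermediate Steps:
K(P) = -9 (K(P) = -3/2 + (½)*(-15) = -3/2 - 15/2 = -9)
((213 + 218*K(9)) - 191138)/(R(139) - 80856) = ((213 + 218*(-9)) - 191138)/(-376*√139 - 80856) = ((213 - 1962) - 191138)/(-80856 - 376*√139) = (-1749 - 191138)/(-80856 - 376*√139) = -192887/(-80856 - 376*√139)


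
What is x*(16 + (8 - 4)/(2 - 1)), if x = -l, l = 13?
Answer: -260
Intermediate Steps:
x = -13 (x = -1*13 = -13)
x*(16 + (8 - 4)/(2 - 1)) = -13*(16 + (8 - 4)/(2 - 1)) = -13*(16 + 4/1) = -13*(16 + 4*1) = -13*(16 + 4) = -13*20 = -260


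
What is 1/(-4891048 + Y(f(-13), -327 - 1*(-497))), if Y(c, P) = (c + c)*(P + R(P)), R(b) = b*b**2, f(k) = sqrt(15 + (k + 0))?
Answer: 611381/21148945631612 + 2456585*sqrt(2)/42297891263224 ≈ 1.1104e-7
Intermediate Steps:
f(k) = sqrt(15 + k)
R(b) = b**3
Y(c, P) = 2*c*(P + P**3) (Y(c, P) = (c + c)*(P + P**3) = (2*c)*(P + P**3) = 2*c*(P + P**3))
1/(-4891048 + Y(f(-13), -327 - 1*(-497))) = 1/(-4891048 + 2*(-327 - 1*(-497))*sqrt(15 - 13)*(1 + (-327 - 1*(-497))**2)) = 1/(-4891048 + 2*(-327 + 497)*sqrt(2)*(1 + (-327 + 497)**2)) = 1/(-4891048 + 2*170*sqrt(2)*(1 + 170**2)) = 1/(-4891048 + 2*170*sqrt(2)*(1 + 28900)) = 1/(-4891048 + 2*170*sqrt(2)*28901) = 1/(-4891048 + 9826340*sqrt(2))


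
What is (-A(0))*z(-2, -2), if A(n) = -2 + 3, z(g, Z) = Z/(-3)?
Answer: -⅔ ≈ -0.66667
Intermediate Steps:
z(g, Z) = -Z/3 (z(g, Z) = Z*(-⅓) = -Z/3)
A(n) = 1
(-A(0))*z(-2, -2) = (-1*1)*(-⅓*(-2)) = -1*⅔ = -⅔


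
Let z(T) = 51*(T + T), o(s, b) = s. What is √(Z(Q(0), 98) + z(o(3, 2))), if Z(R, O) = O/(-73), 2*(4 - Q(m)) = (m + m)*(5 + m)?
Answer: 4*√101470/73 ≈ 17.454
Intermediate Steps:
Q(m) = 4 - m*(5 + m) (Q(m) = 4 - (m + m)*(5 + m)/2 = 4 - 2*m*(5 + m)/2 = 4 - m*(5 + m))
z(T) = 102*T (z(T) = 51*(2*T) = 102*T)
Z(R, O) = -O/73 (Z(R, O) = O*(-1/73) = -O/73)
√(Z(Q(0), 98) + z(o(3, 2))) = √(-1/73*98 + 102*3) = √(-98/73 + 306) = √(22240/73) = 4*√101470/73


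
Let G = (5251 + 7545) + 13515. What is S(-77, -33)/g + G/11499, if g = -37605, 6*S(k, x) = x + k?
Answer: 197927194/86483979 ≈ 2.2886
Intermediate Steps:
G = 26311 (G = 12796 + 13515 = 26311)
S(k, x) = k/6 + x/6 (S(k, x) = (x + k)/6 = (k + x)/6 = k/6 + x/6)
S(-77, -33)/g + G/11499 = ((1/6)*(-77) + (1/6)*(-33))/(-37605) + 26311/11499 = (-77/6 - 11/2)*(-1/37605) + 26311*(1/11499) = -55/3*(-1/37605) + 26311/11499 = 11/22563 + 26311/11499 = 197927194/86483979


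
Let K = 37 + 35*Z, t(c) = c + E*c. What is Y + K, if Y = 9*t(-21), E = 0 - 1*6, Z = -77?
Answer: -1713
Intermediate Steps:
E = -6 (E = 0 - 6 = -6)
t(c) = -5*c (t(c) = c - 6*c = -5*c)
K = -2658 (K = 37 + 35*(-77) = 37 - 2695 = -2658)
Y = 945 (Y = 9*(-5*(-21)) = 9*105 = 945)
Y + K = 945 - 2658 = -1713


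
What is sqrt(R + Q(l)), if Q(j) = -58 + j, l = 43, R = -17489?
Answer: 4*I*sqrt(1094) ≈ 132.3*I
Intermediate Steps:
sqrt(R + Q(l)) = sqrt(-17489 + (-58 + 43)) = sqrt(-17489 - 15) = sqrt(-17504) = 4*I*sqrt(1094)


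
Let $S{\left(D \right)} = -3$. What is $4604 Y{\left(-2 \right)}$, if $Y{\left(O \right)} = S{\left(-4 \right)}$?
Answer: $-13812$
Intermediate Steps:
$Y{\left(O \right)} = -3$
$4604 Y{\left(-2 \right)} = 4604 \left(-3\right) = -13812$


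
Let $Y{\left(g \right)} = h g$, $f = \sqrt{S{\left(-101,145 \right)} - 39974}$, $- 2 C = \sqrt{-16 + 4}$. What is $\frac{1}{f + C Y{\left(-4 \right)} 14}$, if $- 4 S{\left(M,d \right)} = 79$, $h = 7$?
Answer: $- \frac{2 i}{45 \sqrt{79} + 784 \sqrt{3}} \approx - 0.0011377 i$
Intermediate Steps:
$S{\left(M,d \right)} = - \frac{79}{4}$ ($S{\left(M,d \right)} = \left(- \frac{1}{4}\right) 79 = - \frac{79}{4}$)
$C = - i \sqrt{3}$ ($C = - \frac{\sqrt{-16 + 4}}{2} = - \frac{\sqrt{-12}}{2} = - \frac{2 i \sqrt{3}}{2} = - i \sqrt{3} \approx - 1.732 i$)
$f = \frac{45 i \sqrt{79}}{2}$ ($f = \sqrt{- \frac{79}{4} - 39974} = \sqrt{- \frac{159975}{4}} = \frac{45 i \sqrt{79}}{2} \approx 199.98 i$)
$Y{\left(g \right)} = 7 g$
$\frac{1}{f + C Y{\left(-4 \right)} 14} = \frac{1}{\frac{45 i \sqrt{79}}{2} + - i \sqrt{3} \cdot 7 \left(-4\right) 14} = \frac{1}{\frac{45 i \sqrt{79}}{2} + - i \sqrt{3} \left(-28\right) 14} = \frac{1}{\frac{45 i \sqrt{79}}{2} + 28 i \sqrt{3} \cdot 14} = \frac{1}{\frac{45 i \sqrt{79}}{2} + 392 i \sqrt{3}} = \frac{1}{392 i \sqrt{3} + \frac{45 i \sqrt{79}}{2}}$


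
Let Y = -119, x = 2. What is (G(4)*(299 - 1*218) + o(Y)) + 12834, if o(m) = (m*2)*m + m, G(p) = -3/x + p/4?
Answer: 81993/2 ≈ 40997.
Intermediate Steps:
G(p) = -3/2 + p/4
o(m) = m + 2*m² (o(m) = (2*m)*m + m = 2*m² + m = m + 2*m²)
(G(4)*(299 - 1*218) + o(Y)) + 12834 = ((-3/2 + (¼)*4)*(299 - 1*218) - 119*(1 + 2*(-119))) + 12834 = ((-3/2 + 1)*(299 - 218) - 119*(1 - 238)) + 12834 = (-½*81 - 119*(-237)) + 12834 = (-81/2 + 28203) + 12834 = 56325/2 + 12834 = 81993/2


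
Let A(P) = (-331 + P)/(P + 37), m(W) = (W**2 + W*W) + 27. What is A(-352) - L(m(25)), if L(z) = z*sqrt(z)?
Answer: 683/315 - 1277*sqrt(1277) ≈ -45632.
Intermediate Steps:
m(W) = 27 + 2*W**2 (m(W) = (W**2 + W**2) + 27 = 2*W**2 + 27 = 27 + 2*W**2)
L(z) = z**(3/2)
A(P) = (-331 + P)/(37 + P)
A(-352) - L(m(25)) = (-331 - 352)/(37 - 352) - (27 + 2*25**2)**(3/2) = -683/(-315) - (27 + 2*625)**(3/2) = -1/315*(-683) - (27 + 1250)**(3/2) = 683/315 - 1277**(3/2) = 683/315 - 1277*sqrt(1277)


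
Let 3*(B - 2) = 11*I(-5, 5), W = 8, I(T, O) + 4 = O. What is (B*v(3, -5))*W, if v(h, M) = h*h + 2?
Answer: 1496/3 ≈ 498.67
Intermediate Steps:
v(h, M) = 2 + h² (v(h, M) = h² + 2 = 2 + h²)
I(T, O) = -4 + O
B = 17/3 (B = 2 + (11*(-4 + 5))/3 = 2 + (11*1)/3 = 2 + (⅓)*11 = 2 + 11/3 = 17/3 ≈ 5.6667)
(B*v(3, -5))*W = (17*(2 + 3²)/3)*8 = (17*(2 + 9)/3)*8 = ((17/3)*11)*8 = (187/3)*8 = 1496/3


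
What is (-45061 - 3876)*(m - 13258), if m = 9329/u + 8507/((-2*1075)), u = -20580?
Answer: 410247160515331/632100 ≈ 6.4902e+8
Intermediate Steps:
m = -19513141/4424700 (m = 9329/(-20580) + 8507/((-2*1075)) = 9329*(-1/20580) + 8507/(-2150) = -9329/20580 + 8507*(-1/2150) = -9329/20580 - 8507/2150 = -19513141/4424700 ≈ -4.4100)
(-45061 - 3876)*(m - 13258) = (-45061 - 3876)*(-19513141/4424700 - 13258) = -48937*(-58682185741/4424700) = 410247160515331/632100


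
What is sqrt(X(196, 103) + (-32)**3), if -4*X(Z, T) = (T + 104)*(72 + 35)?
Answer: I*sqrt(153221)/2 ≈ 195.72*I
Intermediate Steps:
X(Z, T) = -2782 - 107*T/4 (X(Z, T) = -(T + 104)*(72 + 35)/4 = -(104 + T)*107/4 = -(11128 + 107*T)/4 = -2782 - 107*T/4)
sqrt(X(196, 103) + (-32)**3) = sqrt((-2782 - 107/4*103) + (-32)**3) = sqrt((-2782 - 11021/4) - 32768) = sqrt(-22149/4 - 32768) = sqrt(-153221/4) = I*sqrt(153221)/2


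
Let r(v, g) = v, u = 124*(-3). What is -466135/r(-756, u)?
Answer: 466135/756 ≈ 616.58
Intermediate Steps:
u = -372
-466135/r(-756, u) = -466135/(-756) = -466135*(-1/756) = 466135/756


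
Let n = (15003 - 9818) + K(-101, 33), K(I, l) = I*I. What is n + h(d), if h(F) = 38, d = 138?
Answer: 15424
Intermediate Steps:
K(I, l) = I**2
n = 15386 (n = (15003 - 9818) + (-101)**2 = 5185 + 10201 = 15386)
n + h(d) = 15386 + 38 = 15424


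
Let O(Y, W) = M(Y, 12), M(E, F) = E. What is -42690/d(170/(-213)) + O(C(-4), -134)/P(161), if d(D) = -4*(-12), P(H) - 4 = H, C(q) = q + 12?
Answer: -1173911/1320 ≈ -889.33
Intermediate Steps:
C(q) = 12 + q
P(H) = 4 + H
d(D) = 48
O(Y, W) = Y
-42690/d(170/(-213)) + O(C(-4), -134)/P(161) = -42690/48 + (12 - 4)/(4 + 161) = -42690*1/48 + 8/165 = -7115/8 + 8*(1/165) = -7115/8 + 8/165 = -1173911/1320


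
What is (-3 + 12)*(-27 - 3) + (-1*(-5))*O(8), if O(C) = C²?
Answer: 50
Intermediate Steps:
(-3 + 12)*(-27 - 3) + (-1*(-5))*O(8) = (-3 + 12)*(-27 - 3) - 1*(-5)*8² = 9*(-30) + 5*64 = -270 + 320 = 50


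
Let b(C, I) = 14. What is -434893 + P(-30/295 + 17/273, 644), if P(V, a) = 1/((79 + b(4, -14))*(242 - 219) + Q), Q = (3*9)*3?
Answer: -965462459/2220 ≈ -4.3489e+5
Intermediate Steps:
Q = 81 (Q = 27*3 = 81)
P(V, a) = 1/2220 (P(V, a) = 1/((79 + 14)*(242 - 219) + 81) = 1/(93*23 + 81) = 1/(2139 + 81) = 1/2220)
-434893 + P(-30/295 + 17/273, 644) = -434893 + 1/2220 = -965462459/2220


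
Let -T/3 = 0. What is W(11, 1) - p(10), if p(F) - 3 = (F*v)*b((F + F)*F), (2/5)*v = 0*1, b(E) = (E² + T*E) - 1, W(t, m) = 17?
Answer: 14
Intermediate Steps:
T = 0 (T = -3*0 = 0)
b(E) = -1 + E² (b(E) = (E² + 0*E) - 1 = (E² + 0) - 1 = E² - 1 = -1 + E²)
v = 0 (v = 5*(0*1)/2 = (5/2)*0 = 0)
p(F) = 3 (p(F) = 3 + (F*0)*(-1 + ((F + F)*F)²) = 3 + 0*(-1 + ((2*F)*F)²) = 3 + 0*(-1 + (2*F²)²) = 3 + 0*(-1 + 4*F⁴) = 3 + 0 = 3)
W(11, 1) - p(10) = 17 - 1*3 = 17 - 3 = 14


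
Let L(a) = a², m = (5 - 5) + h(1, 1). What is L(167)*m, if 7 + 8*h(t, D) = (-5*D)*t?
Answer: -83667/2 ≈ -41834.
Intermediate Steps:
h(t, D) = -7/8 - 5*D*t/8 (h(t, D) = -7/8 + ((-5*D)*t)/8 = -7/8 + (-5*D*t)/8 = -7/8 - 5*D*t/8)
m = -3/2 (m = (5 - 5) + (-7/8 - 5/8*1*1) = 0 + (-7/8 - 5/8) = 0 - 3/2 = -3/2 ≈ -1.5000)
L(167)*m = 167²*(-3/2) = 27889*(-3/2) = -83667/2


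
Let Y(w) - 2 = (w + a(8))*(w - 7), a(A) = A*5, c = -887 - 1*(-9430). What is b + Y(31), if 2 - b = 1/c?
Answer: 14591443/8543 ≈ 1708.0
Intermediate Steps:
c = 8543 (c = -887 + 9430 = 8543)
a(A) = 5*A
Y(w) = 2 + (-7 + w)*(40 + w) (Y(w) = 2 + (w + 5*8)*(w - 7) = 2 + (w + 40)*(-7 + w) = 2 + (40 + w)*(-7 + w) = 2 + (-7 + w)*(40 + w))
b = 17085/8543 (b = 2 - 1/8543 = 17085/8543 ≈ 1.9999)
b + Y(31) = 17085/8543 + (-278 + 31² + 33*31) = 17085/8543 + (-278 + 961 + 1023) = 17085/8543 + 1706 = 14591443/8543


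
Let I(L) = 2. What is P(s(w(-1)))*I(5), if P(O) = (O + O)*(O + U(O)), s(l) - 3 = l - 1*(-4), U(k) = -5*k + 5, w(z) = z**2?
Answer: -864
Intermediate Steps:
U(k) = 5 - 5*k
s(l) = 7 + l (s(l) = 3 + (l - 1*(-4)) = 3 + (l + 4) = 3 + (4 + l) = 7 + l)
P(O) = 2*O*(5 - 4*O) (P(O) = (O + O)*(O + (5 - 5*O)) = (2*O)*(5 - 4*O) = 2*O*(5 - 4*O))
P(s(w(-1)))*I(5) = (2*(7 + (-1)**2)*(5 - 4*(7 + (-1)**2)))*2 = (2*(7 + 1)*(5 - 4*(7 + 1)))*2 = (2*8*(5 - 4*8))*2 = (2*8*(5 - 32))*2 = (2*8*(-27))*2 = -432*2 = -864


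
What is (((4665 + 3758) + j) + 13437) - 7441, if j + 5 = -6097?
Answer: 8317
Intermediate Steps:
j = -6102 (j = -5 - 6097 = -6102)
(((4665 + 3758) + j) + 13437) - 7441 = (((4665 + 3758) - 6102) + 13437) - 7441 = ((8423 - 6102) + 13437) - 7441 = (2321 + 13437) - 7441 = 15758 - 7441 = 8317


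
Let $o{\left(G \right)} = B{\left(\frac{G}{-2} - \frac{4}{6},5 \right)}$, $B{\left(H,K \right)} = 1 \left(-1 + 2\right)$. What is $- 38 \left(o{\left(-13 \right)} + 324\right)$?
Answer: $-12350$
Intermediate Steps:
$B{\left(H,K \right)} = 1$ ($B{\left(H,K \right)} = 1 \cdot 1 = 1$)
$o{\left(G \right)} = 1$
$- 38 \left(o{\left(-13 \right)} + 324\right) = - 38 \left(1 + 324\right) = \left(-38\right) 325 = -12350$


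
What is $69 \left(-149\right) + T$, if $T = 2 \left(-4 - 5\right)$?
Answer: $-10299$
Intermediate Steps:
$T = -18$ ($T = 2 \left(-9\right) = -18$)
$69 \left(-149\right) + T = 69 \left(-149\right) - 18 = -10281 - 18 = -10299$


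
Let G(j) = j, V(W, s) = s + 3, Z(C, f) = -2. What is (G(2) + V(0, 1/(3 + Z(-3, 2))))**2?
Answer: 36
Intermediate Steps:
V(W, s) = 3 + s
(G(2) + V(0, 1/(3 + Z(-3, 2))))**2 = (2 + (3 + 1/(3 - 2)))**2 = (2 + (3 + 1/1))**2 = (2 + (3 + 1))**2 = (2 + 4)**2 = 6**2 = 36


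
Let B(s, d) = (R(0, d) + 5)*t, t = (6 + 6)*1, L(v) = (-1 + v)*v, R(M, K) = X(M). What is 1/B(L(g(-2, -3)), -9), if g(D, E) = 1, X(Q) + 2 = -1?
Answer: 1/24 ≈ 0.041667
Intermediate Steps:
X(Q) = -3 (X(Q) = -2 - 1 = -3)
R(M, K) = -3
L(v) = v*(-1 + v)
t = 12 (t = 12*1 = 12)
B(s, d) = 24 (B(s, d) = (-3 + 5)*12 = 2*12 = 24)
1/B(L(g(-2, -3)), -9) = 1/24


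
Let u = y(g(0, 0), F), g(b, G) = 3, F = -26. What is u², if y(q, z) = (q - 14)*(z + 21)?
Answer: 3025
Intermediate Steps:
y(q, z) = (-14 + q)*(21 + z)
u = 55 (u = -294 - 14*(-26) + 21*3 + 3*(-26) = -294 + 364 + 63 - 78 = 55)
u² = 55² = 3025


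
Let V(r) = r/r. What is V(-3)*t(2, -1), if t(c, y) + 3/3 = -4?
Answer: -5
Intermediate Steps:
V(r) = 1
t(c, y) = -5 (t(c, y) = -1 - 4 = -5)
V(-3)*t(2, -1) = 1*(-5) = -5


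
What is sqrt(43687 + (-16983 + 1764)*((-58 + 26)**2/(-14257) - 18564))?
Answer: sqrt(57435817370814739)/14257 ≈ 16810.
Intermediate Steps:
sqrt(43687 + (-16983 + 1764)*((-58 + 26)**2/(-14257) - 18564)) = sqrt(43687 - 15219*((-32)**2*(-1/14257) - 18564)) = sqrt(43687 - 15219*(1024*(-1/14257) - 18564)) = sqrt(43687 - 15219*(-1024/14257 - 18564)) = sqrt(43687 - 15219*(-264667972/14257)) = sqrt(43687 + 4027981865868/14257) = sqrt(4028604711427/14257) = sqrt(57435817370814739)/14257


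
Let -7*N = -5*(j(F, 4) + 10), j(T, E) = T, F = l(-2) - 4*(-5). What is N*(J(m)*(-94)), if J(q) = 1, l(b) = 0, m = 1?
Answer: -14100/7 ≈ -2014.3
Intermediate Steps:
F = 20 (F = 0 - 4*(-5) = 0 + 20 = 20)
N = 150/7 (N = -(-5)*(20 + 10)/7 = -(-5)*30/7 = -1/7*(-150) = 150/7 ≈ 21.429)
N*(J(m)*(-94)) = 150*(1*(-94))/7 = (150/7)*(-94) = -14100/7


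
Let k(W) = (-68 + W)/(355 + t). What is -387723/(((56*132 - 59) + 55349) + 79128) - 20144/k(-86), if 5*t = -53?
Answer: 23422867597/519970 ≈ 45047.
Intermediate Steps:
t = -53/5 (t = (⅕)*(-53) = -53/5 ≈ -10.600)
k(W) = -170/861 + 5*W/1722 (k(W) = (-68 + W)/(355 - 53/5) = (-68 + W)/(1722/5) = (-68 + W)*(5/1722) = -170/861 + 5*W/1722)
-387723/(((56*132 - 59) + 55349) + 79128) - 20144/k(-86) = -387723/(((56*132 - 59) + 55349) + 79128) - 20144/(-170/861 + (5/1722)*(-86)) = -387723/(((7392 - 59) + 55349) + 79128) - 20144/(-170/861 - 215/861) = -387723/((7333 + 55349) + 79128) - 20144/(-55/123) = -387723/(62682 + 79128) - 20144*(-123/55) = -387723/141810 + 2477712/55 = -387723*1/141810 + 2477712/55 = -129241/47270 + 2477712/55 = 23422867597/519970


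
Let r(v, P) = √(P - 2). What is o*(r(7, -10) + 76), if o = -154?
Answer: -11704 - 308*I*√3 ≈ -11704.0 - 533.47*I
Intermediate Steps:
r(v, P) = √(-2 + P)
o*(r(7, -10) + 76) = -154*(√(-2 - 10) + 76) = -154*(√(-12) + 76) = -154*(2*I*√3 + 76) = -154*(76 + 2*I*√3) = -11704 - 308*I*√3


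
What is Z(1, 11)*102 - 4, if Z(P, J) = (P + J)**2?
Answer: 14684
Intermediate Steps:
Z(P, J) = (J + P)**2
Z(1, 11)*102 - 4 = (11 + 1)**2*102 - 4 = 12**2*102 - 4 = 144*102 - 4 = 14688 - 4 = 14684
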